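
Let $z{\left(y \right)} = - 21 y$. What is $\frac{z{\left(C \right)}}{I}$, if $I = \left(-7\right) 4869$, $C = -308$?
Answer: $- \frac{308}{1623} \approx -0.18977$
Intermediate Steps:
$I = -34083$
$\frac{z{\left(C \right)}}{I} = \frac{\left(-21\right) \left(-308\right)}{-34083} = 6468 \left(- \frac{1}{34083}\right) = - \frac{308}{1623}$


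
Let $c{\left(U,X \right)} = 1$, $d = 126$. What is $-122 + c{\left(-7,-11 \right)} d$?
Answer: $4$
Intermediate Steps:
$-122 + c{\left(-7,-11 \right)} d = -122 + 1 \cdot 126 = -122 + 126 = 4$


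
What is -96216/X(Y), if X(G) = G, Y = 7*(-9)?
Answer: 32072/21 ≈ 1527.2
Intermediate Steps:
Y = -63
-96216/X(Y) = -96216/(-63) = -96216*(-1/63) = 32072/21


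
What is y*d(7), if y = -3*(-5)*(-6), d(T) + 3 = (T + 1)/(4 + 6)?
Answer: 198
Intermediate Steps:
d(T) = -29/10 + T/10 (d(T) = -3 + (T + 1)/(4 + 6) = -3 + (1 + T)/10 = -3 + (1 + T)*(1/10) = -3 + (1/10 + T/10) = -29/10 + T/10)
y = -90 (y = 15*(-6) = -90)
y*d(7) = -90*(-29/10 + (1/10)*7) = -90*(-29/10 + 7/10) = -90*(-11/5) = 198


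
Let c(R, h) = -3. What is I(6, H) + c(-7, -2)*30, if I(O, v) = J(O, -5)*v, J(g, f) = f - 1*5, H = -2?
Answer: -70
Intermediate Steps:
J(g, f) = -5 + f (J(g, f) = f - 5 = -5 + f)
I(O, v) = -10*v (I(O, v) = (-5 - 5)*v = -10*v)
I(6, H) + c(-7, -2)*30 = -10*(-2) - 3*30 = 20 - 90 = -70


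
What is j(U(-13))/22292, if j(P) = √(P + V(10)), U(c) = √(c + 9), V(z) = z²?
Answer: √(100 + 2*I)/22292 ≈ 0.00044861 + 4.4857e-6*I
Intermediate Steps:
U(c) = √(9 + c)
j(P) = √(100 + P) (j(P) = √(P + 10²) = √(P + 100) = √(100 + P))
j(U(-13))/22292 = √(100 + √(9 - 13))/22292 = √(100 + √(-4))*(1/22292) = √(100 + 2*I)*(1/22292) = √(100 + 2*I)/22292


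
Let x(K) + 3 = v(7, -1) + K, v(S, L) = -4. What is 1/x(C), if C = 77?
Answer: 1/70 ≈ 0.014286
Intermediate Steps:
x(K) = -7 + K (x(K) = -3 + (-4 + K) = -7 + K)
1/x(C) = 1/(-7 + 77) = 1/70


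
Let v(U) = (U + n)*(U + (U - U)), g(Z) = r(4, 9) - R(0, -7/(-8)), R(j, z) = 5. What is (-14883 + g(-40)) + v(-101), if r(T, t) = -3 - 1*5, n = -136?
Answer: 9041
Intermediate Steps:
r(T, t) = -8 (r(T, t) = -3 - 5 = -8)
g(Z) = -13 (g(Z) = -8 - 1*5 = -8 - 5 = -13)
v(U) = U*(-136 + U) (v(U) = (U - 136)*(U + (U - U)) = (-136 + U)*(U + 0) = (-136 + U)*U = U*(-136 + U))
(-14883 + g(-40)) + v(-101) = (-14883 - 13) - 101*(-136 - 101) = -14896 - 101*(-237) = -14896 + 23937 = 9041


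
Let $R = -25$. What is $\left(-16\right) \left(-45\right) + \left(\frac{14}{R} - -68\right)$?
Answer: $\frac{19686}{25} \approx 787.44$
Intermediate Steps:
$\left(-16\right) \left(-45\right) + \left(\frac{14}{R} - -68\right) = \left(-16\right) \left(-45\right) + \left(\frac{14}{-25} - -68\right) = 720 + \left(14 \left(- \frac{1}{25}\right) + 68\right) = 720 + \left(- \frac{14}{25} + 68\right) = 720 + \frac{1686}{25} = \frac{19686}{25}$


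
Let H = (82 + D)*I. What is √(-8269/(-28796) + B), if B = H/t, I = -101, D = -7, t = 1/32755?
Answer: I*√51435691031347969/14398 ≈ 15752.0*I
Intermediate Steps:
t = 1/32755 ≈ 3.0530e-5
H = -7575 (H = (82 - 7)*(-101) = 75*(-101) = -7575)
B = -248119125 (B = -7575/1/32755 = -7575*32755 = -248119125)
√(-8269/(-28796) + B) = √(-8269/(-28796) - 248119125) = √(-8269*(-1/28796) - 248119125) = √(8269/28796 - 248119125) = √(-7144838315231/28796) = I*√51435691031347969/14398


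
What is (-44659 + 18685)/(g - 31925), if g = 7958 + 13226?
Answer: 25974/10741 ≈ 2.4182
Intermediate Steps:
g = 21184
(-44659 + 18685)/(g - 31925) = (-44659 + 18685)/(21184 - 31925) = -25974/(-10741) = -25974*(-1/10741) = 25974/10741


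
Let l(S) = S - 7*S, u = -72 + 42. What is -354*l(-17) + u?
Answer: -36138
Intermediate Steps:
u = -30
l(S) = -6*S (l(S) = S - 7*S = -6*S)
-354*l(-17) + u = -(-2124)*(-17) - 30 = -354*102 - 30 = -36108 - 30 = -36138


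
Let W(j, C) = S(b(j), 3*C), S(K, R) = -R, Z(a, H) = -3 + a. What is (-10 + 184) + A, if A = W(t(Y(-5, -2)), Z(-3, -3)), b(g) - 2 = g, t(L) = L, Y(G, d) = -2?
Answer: 192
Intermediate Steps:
b(g) = 2 + g
W(j, C) = -3*C
A = 18 (A = -3*(-3 - 3) = -3*(-6) = 18)
(-10 + 184) + A = (-10 + 184) + 18 = 174 + 18 = 192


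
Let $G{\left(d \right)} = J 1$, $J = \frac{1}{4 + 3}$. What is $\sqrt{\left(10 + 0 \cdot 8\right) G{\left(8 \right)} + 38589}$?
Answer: $\frac{\sqrt{1890931}}{7} \approx 196.44$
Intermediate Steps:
$J = \frac{1}{7} \approx 0.14286$
$G{\left(d \right)} = \frac{1}{7}$ ($G{\left(d \right)} = \frac{1}{7} \cdot 1 = \frac{1}{7}$)
$\sqrt{\left(10 + 0 \cdot 8\right) G{\left(8 \right)} + 38589} = \sqrt{\left(10 + 0 \cdot 8\right) \frac{1}{7} + 38589} = \sqrt{\left(10 + 0\right) \frac{1}{7} + 38589} = \sqrt{10 \cdot \frac{1}{7} + 38589} = \sqrt{\frac{10}{7} + 38589} = \sqrt{\frac{270133}{7}} = \frac{\sqrt{1890931}}{7}$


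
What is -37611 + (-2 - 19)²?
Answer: -37170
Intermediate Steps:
-37611 + (-2 - 19)² = -37611 + (-21)² = -37611 + 441 = -37170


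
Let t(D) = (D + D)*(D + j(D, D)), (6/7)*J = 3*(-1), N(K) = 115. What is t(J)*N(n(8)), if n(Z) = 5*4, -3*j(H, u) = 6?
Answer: 8855/2 ≈ 4427.5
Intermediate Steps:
j(H, u) = -2 (j(H, u) = -⅓*6 = -2)
n(Z) = 20
J = -7/2 (J = 7*(3*(-1))/6 = (7/6)*(-3) = -7/2 ≈ -3.5000)
t(D) = 2*D*(-2 + D) (t(D) = (D + D)*(D - 2) = (2*D)*(-2 + D) = 2*D*(-2 + D))
t(J)*N(n(8)) = (2*(-7/2)*(-2 - 7/2))*115 = (2*(-7/2)*(-11/2))*115 = (77/2)*115 = 8855/2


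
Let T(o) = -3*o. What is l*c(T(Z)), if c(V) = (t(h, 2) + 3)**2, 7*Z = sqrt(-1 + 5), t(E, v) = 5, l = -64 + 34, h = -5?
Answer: -1920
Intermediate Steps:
l = -30
Z = 2/7 (Z = sqrt(-1 + 5)/7 = sqrt(4)/7 = (1/7)*2 = 2/7 ≈ 0.28571)
c(V) = 64 (c(V) = (5 + 3)**2 = 8**2 = 64)
l*c(T(Z)) = -30*64 = -1920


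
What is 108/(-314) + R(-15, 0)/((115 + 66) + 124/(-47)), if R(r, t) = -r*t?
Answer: -54/157 ≈ -0.34395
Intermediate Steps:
R(r, t) = -r*t
108/(-314) + R(-15, 0)/((115 + 66) + 124/(-47)) = 108/(-314) + (-1*(-15)*0)/((115 + 66) + 124/(-47)) = 108*(-1/314) + 0/(181 + 124*(-1/47)) = -54/157 + 0/(181 - 124/47) = -54/157 + 0/(8383/47) = -54/157 + 0*(47/8383) = -54/157 + 0 = -54/157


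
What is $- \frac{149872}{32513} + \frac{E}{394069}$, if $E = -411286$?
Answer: $- \frac{5571696222}{985566569} \approx -5.6533$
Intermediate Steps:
$- \frac{149872}{32513} + \frac{E}{394069} = - \frac{149872}{32513} - \frac{411286}{394069} = - \frac{5571696222}{985566569}$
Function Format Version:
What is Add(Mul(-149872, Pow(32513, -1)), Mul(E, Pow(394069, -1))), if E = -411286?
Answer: Rational(-5571696222, 985566569) ≈ -5.6533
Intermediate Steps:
Add(Mul(-149872, Pow(32513, -1)), Mul(E, Pow(394069, -1))) = Add(Mul(-149872, Pow(32513, -1)), Mul(-411286, Pow(394069, -1))) = Add(Mul(-149872, Rational(1, 32513)), Mul(-411286, Rational(1, 394069))) = Add(Rational(-149872, 32513), Rational(-411286, 394069)) = Rational(-5571696222, 985566569)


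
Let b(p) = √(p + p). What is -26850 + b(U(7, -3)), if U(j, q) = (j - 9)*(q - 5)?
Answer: -26850 + 4*√2 ≈ -26844.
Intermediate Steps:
U(j, q) = (-9 + j)*(-5 + q)
b(p) = √2*√p (b(p) = √(2*p) = √2*√p)
-26850 + b(U(7, -3)) = -26850 + √2*√(45 - 9*(-3) - 5*7 + 7*(-3)) = -26850 + √2*√(45 + 27 - 35 - 21) = -26850 + √2*√16 = -26850 + √2*4 = -26850 + 4*√2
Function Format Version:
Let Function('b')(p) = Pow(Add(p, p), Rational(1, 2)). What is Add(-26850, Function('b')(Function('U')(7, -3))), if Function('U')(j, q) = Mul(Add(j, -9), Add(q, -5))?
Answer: Add(-26850, Mul(4, Pow(2, Rational(1, 2)))) ≈ -26844.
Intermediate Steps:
Function('U')(j, q) = Mul(Add(-9, j), Add(-5, q))
Function('b')(p) = Mul(Pow(2, Rational(1, 2)), Pow(p, Rational(1, 2))) (Function('b')(p) = Pow(Mul(2, p), Rational(1, 2)) = Mul(Pow(2, Rational(1, 2)), Pow(p, Rational(1, 2))))
Add(-26850, Function('b')(Function('U')(7, -3))) = Add(-26850, Mul(Pow(2, Rational(1, 2)), Pow(Add(45, Mul(-9, -3), Mul(-5, 7), Mul(7, -3)), Rational(1, 2)))) = Add(-26850, Mul(Pow(2, Rational(1, 2)), Pow(Add(45, 27, -35, -21), Rational(1, 2)))) = Add(-26850, Mul(Pow(2, Rational(1, 2)), Pow(16, Rational(1, 2)))) = Add(-26850, Mul(Pow(2, Rational(1, 2)), 4)) = Add(-26850, Mul(4, Pow(2, Rational(1, 2))))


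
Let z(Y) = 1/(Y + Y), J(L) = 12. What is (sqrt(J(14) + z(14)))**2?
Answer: 337/28 ≈ 12.036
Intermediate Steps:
z(Y) = 1/(2*Y)
(sqrt(J(14) + z(14)))**2 = (sqrt(12 + (1/2)/14))**2 = (sqrt(12 + (1/2)*(1/14)))**2 = (sqrt(12 + 1/28))**2 = (sqrt(337/28))**2 = (sqrt(2359)/14)**2 = 337/28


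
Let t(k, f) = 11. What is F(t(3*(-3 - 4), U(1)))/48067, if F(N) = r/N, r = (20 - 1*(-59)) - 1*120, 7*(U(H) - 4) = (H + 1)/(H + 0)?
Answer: -41/528737 ≈ -7.7543e-5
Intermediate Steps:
U(H) = 4 + (1 + H)/(7*H) (U(H) = 4 + ((H + 1)/(H + 0))/7 = 4 + ((1 + H)/H)/7 = 4 + (1 + H)/(7*H))
r = -41 (r = (20 + 59) - 120 = 79 - 120 = -41)
F(N) = -41/N
F(t(3*(-3 - 4), U(1)))/48067 = -41/11/48067 = -41*1/11*(1/48067) = -41/11*1/48067 = -41/528737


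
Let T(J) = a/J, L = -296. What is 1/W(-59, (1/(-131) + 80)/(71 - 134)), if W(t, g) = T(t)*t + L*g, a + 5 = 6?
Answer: 393/148097 ≈ 0.0026537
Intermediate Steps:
a = 1 (a = -5 + 6 = 1)
T(J) = 1/J
W(t, g) = 1 - 296*g (W(t, g) = t/t - 296*g = 1 - 296*g)
1/W(-59, (1/(-131) + 80)/(71 - 134)) = 1/(1 - 296*(1/(-131) + 80)/(71 - 134)) = 1/(1 - 296*(-1/131 + 80)/(-63)) = 1/(1 - 3101784*(-1)/(131*63)) = 1/(1 - 296*(-499/393)) = 1/(1 + 147704/393) = 1/(148097/393) = 393/148097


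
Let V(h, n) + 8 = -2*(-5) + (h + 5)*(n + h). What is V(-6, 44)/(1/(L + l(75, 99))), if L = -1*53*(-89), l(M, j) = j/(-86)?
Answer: -7300134/43 ≈ -1.6977e+5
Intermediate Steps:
l(M, j) = -j/86 (l(M, j) = j*(-1/86) = -j/86)
V(h, n) = 2 + (5 + h)*(h + n) (V(h, n) = -8 + (-2*(-5) + (h + 5)*(n + h)) = -8 + (10 + (5 + h)*(h + n)) = 2 + (5 + h)*(h + n))
L = 4717 (L = -53*(-89) = 4717)
V(-6, 44)/(1/(L + l(75, 99))) = (2 + (-6)² + 5*(-6) + 5*44 - 6*44)/(1/(4717 - 1/86*99)) = (2 + 36 - 30 + 220 - 264)/(1/(4717 - 99/86)) = -36/(1/(405563/86)) = -36/86/405563 = -36*405563/86 = -7300134/43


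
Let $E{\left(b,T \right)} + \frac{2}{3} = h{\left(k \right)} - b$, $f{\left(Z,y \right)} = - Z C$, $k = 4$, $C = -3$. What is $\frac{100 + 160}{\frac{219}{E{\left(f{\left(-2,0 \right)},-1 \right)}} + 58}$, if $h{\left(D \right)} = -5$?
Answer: $\frac{4}{11} \approx 0.36364$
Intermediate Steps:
$f{\left(Z,y \right)} = 3 Z$ ($f{\left(Z,y \right)} = - Z \left(-3\right) = 3 Z$)
$E{\left(b,T \right)} = - \frac{17}{3} - b$ ($E{\left(b,T \right)} = - \frac{2}{3} - \left(5 + b\right) = - \frac{17}{3} - b$)
$\frac{100 + 160}{\frac{219}{E{\left(f{\left(-2,0 \right)},-1 \right)}} + 58} = \frac{100 + 160}{\frac{219}{- \frac{17}{3} - 3 \left(-2\right)} + 58} = \frac{260}{\frac{219}{- \frac{17}{3} - -6} + 58} = \frac{260}{\frac{219}{- \frac{17}{3} + 6} + 58} = \frac{260}{219 \frac{1}{\frac{1}{3}} + 58} = \frac{260}{219 \cdot 3 + 58} = \frac{260}{657 + 58} = \frac{260}{715} = 260 \cdot \frac{1}{715} = \frac{4}{11}$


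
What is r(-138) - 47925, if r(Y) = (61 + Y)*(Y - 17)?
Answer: -35990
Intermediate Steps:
r(Y) = (-17 + Y)*(61 + Y) (r(Y) = (61 + Y)*(-17 + Y) = (-17 + Y)*(61 + Y))
r(-138) - 47925 = (-1037 + (-138)² + 44*(-138)) - 47925 = (-1037 + 19044 - 6072) - 47925 = 11935 - 47925 = -35990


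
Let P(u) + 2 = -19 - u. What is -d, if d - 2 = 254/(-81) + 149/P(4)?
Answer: 14369/2025 ≈ 7.0958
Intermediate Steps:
P(u) = -21 - u (P(u) = -2 + (-19 - u) = -21 - u)
d = -14369/2025 (d = 2 + (254/(-81) + 149/(-21 - 1*4)) = 2 + (254*(-1/81) + 149/(-21 - 4)) = 2 + (-254/81 + 149/(-25)) = 2 + (-254/81 + 149*(-1/25)) = 2 + (-254/81 - 149/25) = 2 - 18419/2025 = -14369/2025 ≈ -7.0958)
-d = -1*(-14369/2025) = 14369/2025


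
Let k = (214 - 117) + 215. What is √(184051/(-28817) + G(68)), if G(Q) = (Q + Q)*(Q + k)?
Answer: √42910775393853/28817 ≈ 227.32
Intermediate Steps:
k = 312 (k = 97 + 215 = 312)
G(Q) = 2*Q*(312 + Q) (G(Q) = (Q + Q)*(Q + 312) = (2*Q)*(312 + Q) = 2*Q*(312 + Q))
√(184051/(-28817) + G(68)) = √(184051/(-28817) + 2*68*(312 + 68)) = √(184051*(-1/28817) + 2*68*380) = √(-184051/28817 + 51680) = √(1489078509/28817) = √42910775393853/28817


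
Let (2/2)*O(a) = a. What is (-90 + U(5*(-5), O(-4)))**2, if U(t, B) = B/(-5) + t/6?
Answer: 7845601/900 ≈ 8717.3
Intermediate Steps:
O(a) = a
U(t, B) = -B/5 + t/6 (U(t, B) = B*(-1/5) + t*(1/6) = -B/5 + t/6)
(-90 + U(5*(-5), O(-4)))**2 = (-90 + (-1/5*(-4) + (5*(-5))/6))**2 = (-90 + (4/5 + (1/6)*(-25)))**2 = (-90 + (4/5 - 25/6))**2 = (-90 - 101/30)**2 = (-2801/30)**2 = 7845601/900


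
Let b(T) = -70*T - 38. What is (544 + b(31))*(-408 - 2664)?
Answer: 5111808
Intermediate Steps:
b(T) = -38 - 70*T
(544 + b(31))*(-408 - 2664) = (544 + (-38 - 70*31))*(-408 - 2664) = (544 + (-38 - 2170))*(-3072) = (544 - 2208)*(-3072) = -1664*(-3072) = 5111808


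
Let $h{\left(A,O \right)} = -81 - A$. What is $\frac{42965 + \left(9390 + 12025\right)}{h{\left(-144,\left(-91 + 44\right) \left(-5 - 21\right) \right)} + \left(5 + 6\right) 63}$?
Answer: $\frac{5365}{63} \approx 85.159$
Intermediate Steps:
$\frac{42965 + \left(9390 + 12025\right)}{h{\left(-144,\left(-91 + 44\right) \left(-5 - 21\right) \right)} + \left(5 + 6\right) 63} = \frac{42965 + \left(9390 + 12025\right)}{\left(-81 - -144\right) + \left(5 + 6\right) 63} = \frac{42965 + 21415}{\left(-81 + 144\right) + 11 \cdot 63} = \frac{64380}{63 + 693} = \frac{64380}{756} = 64380 \cdot \frac{1}{756} = \frac{5365}{63}$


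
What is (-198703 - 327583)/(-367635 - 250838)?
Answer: 526286/618473 ≈ 0.85094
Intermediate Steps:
(-198703 - 327583)/(-367635 - 250838) = -526286/(-618473) = -526286*(-1/618473) = 526286/618473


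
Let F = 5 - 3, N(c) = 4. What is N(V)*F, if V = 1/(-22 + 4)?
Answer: 8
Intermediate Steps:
V = -1/18 (V = 1/(-18) = -1/18 ≈ -0.055556)
F = 2
N(V)*F = 4*2 = 8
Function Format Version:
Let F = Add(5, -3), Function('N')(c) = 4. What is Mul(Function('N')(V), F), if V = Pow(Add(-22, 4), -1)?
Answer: 8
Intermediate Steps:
V = Rational(-1, 18) (V = Pow(-18, -1) = Rational(-1, 18) ≈ -0.055556)
F = 2
Mul(Function('N')(V), F) = Mul(4, 2) = 8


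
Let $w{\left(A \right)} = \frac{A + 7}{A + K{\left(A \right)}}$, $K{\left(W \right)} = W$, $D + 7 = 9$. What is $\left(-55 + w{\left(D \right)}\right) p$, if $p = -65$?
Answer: $\frac{13715}{4} \approx 3428.8$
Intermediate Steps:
$D = 2$ ($D = -7 + 9 = 2$)
$w{\left(A \right)} = \frac{7 + A}{2 A}$ ($w{\left(A \right)} = \frac{A + 7}{A + A} = \frac{7 + A}{2 A}$)
$\left(-55 + w{\left(D \right)}\right) p = \left(-55 + \frac{7 + 2}{2 \cdot 2}\right) \left(-65\right) = \left(-55 + \frac{1}{2} \cdot \frac{1}{2} \cdot 9\right) \left(-65\right) = \left(-55 + \frac{9}{4}\right) \left(-65\right) = \left(- \frac{211}{4}\right) \left(-65\right) = \frac{13715}{4}$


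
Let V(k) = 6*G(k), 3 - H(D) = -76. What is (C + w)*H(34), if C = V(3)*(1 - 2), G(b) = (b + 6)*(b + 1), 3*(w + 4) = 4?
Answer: -51824/3 ≈ -17275.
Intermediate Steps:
w = -8/3 (w = -4 + (⅓)*4 = -4 + 4/3 = -8/3 ≈ -2.6667)
H(D) = 79 (H(D) = 3 - 1*(-76) = 3 + 76 = 79)
G(b) = (1 + b)*(6 + b) (G(b) = (6 + b)*(1 + b) = (1 + b)*(6 + b))
V(k) = 36 + 6*k² + 42*k (V(k) = 6*(6 + k² + 7*k) = 36 + 6*k² + 42*k)
C = -216 (C = (36 + 6*3² + 42*3)*(1 - 2) = (36 + 6*9 + 126)*(-1) = (36 + 54 + 126)*(-1) = 216*(-1) = -216)
(C + w)*H(34) = (-216 - 8/3)*79 = -656/3*79 = -51824/3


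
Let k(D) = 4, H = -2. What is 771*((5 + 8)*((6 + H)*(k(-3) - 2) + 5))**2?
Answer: 22020531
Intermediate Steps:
771*((5 + 8)*((6 + H)*(k(-3) - 2) + 5))**2 = 771*((5 + 8)*((6 - 2)*(4 - 2) + 5))**2 = 771*(13*(4*2 + 5))**2 = 771*(13*(8 + 5))**2 = 771*(13*13)**2 = 771*169**2 = 771*28561 = 22020531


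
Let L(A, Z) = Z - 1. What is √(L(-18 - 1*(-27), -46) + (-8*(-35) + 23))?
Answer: 16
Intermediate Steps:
L(A, Z) = -1 + Z
√(L(-18 - 1*(-27), -46) + (-8*(-35) + 23)) = √((-1 - 46) + (-8*(-35) + 23)) = √(-47 + (280 + 23)) = √(-47 + 303) = √256 = 16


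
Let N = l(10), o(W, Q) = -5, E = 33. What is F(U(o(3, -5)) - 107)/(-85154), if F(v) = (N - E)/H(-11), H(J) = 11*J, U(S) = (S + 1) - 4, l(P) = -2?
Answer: -35/10303634 ≈ -3.3969e-6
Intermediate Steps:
N = -2
U(S) = -3 + S (U(S) = (1 + S) - 4 = -3 + S)
F(v) = 35/121 (F(v) = (-2 - 1*33)/((11*(-11))) = (-2 - 33)/(-121) = -35*(-1/121) = 35/121)
F(U(o(3, -5)) - 107)/(-85154) = (35/121)/(-85154) = (35/121)*(-1/85154) = -35/10303634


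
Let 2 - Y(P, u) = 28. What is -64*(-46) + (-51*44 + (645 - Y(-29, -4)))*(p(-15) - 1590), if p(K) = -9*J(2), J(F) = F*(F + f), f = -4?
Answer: 2447386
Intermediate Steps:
J(F) = F*(-4 + F) (J(F) = F*(F - 4) = F*(-4 + F))
Y(P, u) = -26 (Y(P, u) = 2 - 1*28 = 2 - 28 = -26)
p(K) = 36 (p(K) = -18*(-4 + 2) = -18*(-2) = -9*(-4) = 36)
-64*(-46) + (-51*44 + (645 - Y(-29, -4)))*(p(-15) - 1590) = -64*(-46) + (-51*44 + (645 - 1*(-26)))*(36 - 1590) = 2944 + (-2244 + (645 + 26))*(-1554) = 2944 + (-2244 + 671)*(-1554) = 2944 - 1573*(-1554) = 2944 + 2444442 = 2447386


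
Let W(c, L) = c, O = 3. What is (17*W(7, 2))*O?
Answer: 357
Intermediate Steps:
(17*W(7, 2))*O = (17*7)*3 = 119*3 = 357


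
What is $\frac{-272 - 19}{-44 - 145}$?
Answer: $\frac{97}{63} \approx 1.5397$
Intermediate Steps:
$\frac{-272 - 19}{-44 - 145} = - \frac{291}{-189} = \left(-291\right) \left(- \frac{1}{189}\right) = \frac{97}{63}$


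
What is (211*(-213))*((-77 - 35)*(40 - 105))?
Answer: -327185040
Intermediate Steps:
(211*(-213))*((-77 - 35)*(40 - 105)) = -(-5033616)*(-65) = -44943*7280 = -327185040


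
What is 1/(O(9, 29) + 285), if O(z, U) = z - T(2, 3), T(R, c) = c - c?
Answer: 1/294 ≈ 0.0034014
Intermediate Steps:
T(R, c) = 0
O(z, U) = z (O(z, U) = z - 1*0 = z + 0 = z)
1/(O(9, 29) + 285) = 1/(9 + 285) = 1/294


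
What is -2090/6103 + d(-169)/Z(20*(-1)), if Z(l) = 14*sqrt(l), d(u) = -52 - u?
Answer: -2090/6103 - 117*I*sqrt(5)/140 ≈ -0.34245 - 1.8687*I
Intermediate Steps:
-2090/6103 + d(-169)/Z(20*(-1)) = -2090/6103 + (-52 - 1*(-169))/((14*sqrt(20*(-1)))) = -2090*1/6103 + (-52 + 169)/((14*sqrt(-20))) = -2090/6103 + 117/((14*(2*I*sqrt(5)))) = -2090/6103 + 117/((28*I*sqrt(5))) = -2090/6103 + 117*(-I*sqrt(5)/140) = -2090/6103 - 117*I*sqrt(5)/140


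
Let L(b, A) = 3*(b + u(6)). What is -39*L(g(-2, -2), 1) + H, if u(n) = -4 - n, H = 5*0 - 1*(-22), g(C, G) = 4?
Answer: 724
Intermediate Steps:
H = 22 (H = 0 + 22 = 22)
L(b, A) = -30 + 3*b (L(b, A) = 3*(b + (-4 - 1*6)) = 3*(b + (-4 - 6)) = 3*(b - 10) = 3*(-10 + b) = -30 + 3*b)
-39*L(g(-2, -2), 1) + H = -39*(-30 + 3*4) + 22 = -39*(-30 + 12) + 22 = -39*(-18) + 22 = 702 + 22 = 724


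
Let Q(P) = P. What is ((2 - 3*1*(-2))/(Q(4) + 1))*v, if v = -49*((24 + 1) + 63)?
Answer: -34496/5 ≈ -6899.2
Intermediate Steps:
v = -4312 (v = -49*(25 + 63) = -49*88 = -4312)
((2 - 3*1*(-2))/(Q(4) + 1))*v = ((2 - 3*1*(-2))/(4 + 1))*(-4312) = ((2 - 3*(-2))/5)*(-4312) = ((2 + 6)*(⅕))*(-4312) = (8*(⅕))*(-4312) = (8/5)*(-4312) = -34496/5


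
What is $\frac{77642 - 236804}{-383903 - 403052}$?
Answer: $\frac{159162}{786955} \approx 0.20225$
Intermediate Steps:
$\frac{77642 - 236804}{-383903 - 403052} = - \frac{159162}{-786955} = \left(-159162\right) \left(- \frac{1}{786955}\right) = \frac{159162}{786955}$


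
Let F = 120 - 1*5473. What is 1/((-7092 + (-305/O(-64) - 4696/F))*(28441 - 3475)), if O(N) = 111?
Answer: -198061/35077706392890 ≈ -5.6463e-9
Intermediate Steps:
F = -5353 (F = 120 - 5473 = -5353)
1/((-7092 + (-305/O(-64) - 4696/F))*(28441 - 3475)) = 1/((-7092 + (-305/111 - 4696/(-5353)))*(28441 - 3475)) = 1/((-7092 + (-305*1/111 - 4696*(-1/5353)))*24966) = 1/((-7092 + (-305/111 + 4696/5353))*24966) = 1/((-7092 - 1111409/594183)*24966) = 1/(-4215057245/594183*24966) = 1/(-35077706392890/198061) = -198061/35077706392890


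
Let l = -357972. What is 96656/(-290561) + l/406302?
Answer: -23880704734/19675919237 ≈ -1.2137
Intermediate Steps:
96656/(-290561) + l/406302 = 96656/(-290561) - 357972/406302 = 96656*(-1/290561) - 357972*1/406302 = -96656/290561 - 59662/67717 = -23880704734/19675919237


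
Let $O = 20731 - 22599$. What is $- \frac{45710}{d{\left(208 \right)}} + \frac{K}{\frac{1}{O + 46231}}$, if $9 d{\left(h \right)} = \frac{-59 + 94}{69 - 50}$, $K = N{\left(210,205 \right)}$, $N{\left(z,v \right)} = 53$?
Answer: $2127913$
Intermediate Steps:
$K = 53$
$d{\left(h \right)} = \frac{35}{171}$ ($d{\left(h \right)} = \frac{\left(-59 + 94\right) \frac{1}{69 - 50}}{9} = \frac{35 \cdot \frac{1}{19}}{9} = \frac{1}{9} \cdot \frac{35}{19} = \frac{35}{171}$)
$O = -1868$
$- \frac{45710}{d{\left(208 \right)}} + \frac{K}{\frac{1}{O + 46231}} = - \frac{45710}{\frac{35}{171}} + \frac{53}{\frac{1}{-1868 + 46231}} = \left(-45710\right) \frac{171}{35} + \frac{53}{\frac{1}{44363}} = -223326 + 53 \frac{1}{\frac{1}{44363}} = -223326 + 53 \cdot 44363 = -223326 + 2351239 = 2127913$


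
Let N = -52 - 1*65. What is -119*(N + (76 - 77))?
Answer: 14042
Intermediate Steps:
N = -117 (N = -52 - 65 = -117)
-119*(N + (76 - 77)) = -119*(-117 + (76 - 77)) = -119*(-117 - 1) = -119*(-118) = 14042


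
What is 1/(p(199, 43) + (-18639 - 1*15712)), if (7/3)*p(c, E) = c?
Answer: -7/239860 ≈ -2.9184e-5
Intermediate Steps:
p(c, E) = 3*c/7
1/(p(199, 43) + (-18639 - 1*15712)) = 1/((3/7)*199 + (-18639 - 1*15712)) = 1/(597/7 + (-18639 - 15712)) = 1/(597/7 - 34351) = 1/(-239860/7) = -7/239860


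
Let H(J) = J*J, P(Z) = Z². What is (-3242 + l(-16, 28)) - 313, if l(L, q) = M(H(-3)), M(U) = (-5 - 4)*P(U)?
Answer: -4284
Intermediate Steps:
H(J) = J²
M(U) = -9*U² (M(U) = (-5 - 4)*U² = -9*U²)
l(L, q) = -729 (l(L, q) = -9*((-3)²)² = -9*9² = -9*81 = -729)
(-3242 + l(-16, 28)) - 313 = (-3242 - 729) - 313 = -3971 - 313 = -4284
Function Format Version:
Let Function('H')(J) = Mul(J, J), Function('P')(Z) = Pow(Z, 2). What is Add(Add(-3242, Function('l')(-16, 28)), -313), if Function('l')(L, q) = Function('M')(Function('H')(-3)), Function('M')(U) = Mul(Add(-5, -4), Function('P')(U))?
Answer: -4284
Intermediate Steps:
Function('H')(J) = Pow(J, 2)
Function('M')(U) = Mul(-9, Pow(U, 2)) (Function('M')(U) = Mul(Add(-5, -4), Pow(U, 2)) = Mul(-9, Pow(U, 2)))
Function('l')(L, q) = -729 (Function('l')(L, q) = Mul(-9, Pow(Pow(-3, 2), 2)) = Mul(-9, Pow(9, 2)) = Mul(-9, 81) = -729)
Add(Add(-3242, Function('l')(-16, 28)), -313) = Add(Add(-3242, -729), -313) = Add(-3971, -313) = -4284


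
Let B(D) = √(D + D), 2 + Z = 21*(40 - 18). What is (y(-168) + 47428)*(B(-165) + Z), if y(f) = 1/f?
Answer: 916308845/42 + 7967903*I*√330/168 ≈ 2.1817e+7 + 8.6157e+5*I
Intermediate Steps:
Z = 460 (Z = -2 + 21*(40 - 18) = -2 + 21*22 = -2 + 462 = 460)
B(D) = √2*√D (B(D) = √(2*D) = √2*√D)
(y(-168) + 47428)*(B(-165) + Z) = (1/(-168) + 47428)*(√2*√(-165) + 460) = (-1/168 + 47428)*(√2*(I*√165) + 460) = 7967903*(I*√330 + 460)/168 = 7967903*(460 + I*√330)/168 = 916308845/42 + 7967903*I*√330/168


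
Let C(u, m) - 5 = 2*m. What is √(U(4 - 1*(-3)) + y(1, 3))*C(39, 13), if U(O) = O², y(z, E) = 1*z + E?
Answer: 31*√53 ≈ 225.68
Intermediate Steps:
y(z, E) = E + z (y(z, E) = z + E = E + z)
C(u, m) = 5 + 2*m
√(U(4 - 1*(-3)) + y(1, 3))*C(39, 13) = √((4 - 1*(-3))² + (3 + 1))*(5 + 2*13) = √((4 + 3)² + 4)*(5 + 26) = √(7² + 4)*31 = √(49 + 4)*31 = √53*31 = 31*√53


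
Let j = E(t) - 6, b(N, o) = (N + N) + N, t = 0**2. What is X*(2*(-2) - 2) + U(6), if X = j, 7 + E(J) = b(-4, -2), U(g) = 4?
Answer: 154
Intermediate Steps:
t = 0
b(N, o) = 3*N (b(N, o) = 2*N + N = 3*N)
E(J) = -19 (E(J) = -7 + 3*(-4) = -7 - 12 = -19)
j = -25 (j = -19 - 6 = -25)
X = -25
X*(2*(-2) - 2) + U(6) = -25*(2*(-2) - 2) + 4 = -25*(-4 - 2) + 4 = -25*(-6) + 4 = 150 + 4 = 154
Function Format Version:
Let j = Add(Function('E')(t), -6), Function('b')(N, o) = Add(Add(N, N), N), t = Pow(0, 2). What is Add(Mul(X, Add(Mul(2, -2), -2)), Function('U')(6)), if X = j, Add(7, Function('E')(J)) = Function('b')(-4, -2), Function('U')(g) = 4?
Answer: 154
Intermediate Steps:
t = 0
Function('b')(N, o) = Mul(3, N) (Function('b')(N, o) = Add(Mul(2, N), N) = Mul(3, N))
Function('E')(J) = -19 (Function('E')(J) = Add(-7, Mul(3, -4)) = Add(-7, -12) = -19)
j = -25 (j = Add(-19, -6) = -25)
X = -25
Add(Mul(X, Add(Mul(2, -2), -2)), Function('U')(6)) = Add(Mul(-25, Add(Mul(2, -2), -2)), 4) = Add(Mul(-25, Add(-4, -2)), 4) = Add(Mul(-25, -6), 4) = Add(150, 4) = 154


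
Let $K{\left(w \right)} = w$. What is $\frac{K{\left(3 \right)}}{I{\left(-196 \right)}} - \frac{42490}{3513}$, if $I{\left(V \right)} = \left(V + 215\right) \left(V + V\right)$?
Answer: $- \frac{316476059}{26164824} \approx -12.095$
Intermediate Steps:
$I{\left(V \right)} = 2 V \left(215 + V\right)$ ($I{\left(V \right)} = \left(215 + V\right) 2 V = 2 V \left(215 + V\right)$)
$\frac{K{\left(3 \right)}}{I{\left(-196 \right)}} - \frac{42490}{3513} = \frac{3}{2 \left(-196\right) \left(215 - 196\right)} - \frac{42490}{3513} = \frac{3}{2 \left(-196\right) 19} - \frac{42490}{3513} = \frac{3}{-7448} - \frac{42490}{3513} = 3 \left(- \frac{1}{7448}\right) - \frac{42490}{3513} = - \frac{3}{7448} - \frac{42490}{3513} = - \frac{316476059}{26164824}$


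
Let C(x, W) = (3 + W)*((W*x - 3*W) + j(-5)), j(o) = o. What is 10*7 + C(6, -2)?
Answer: 59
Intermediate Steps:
C(x, W) = (3 + W)*(-5 - 3*W + W*x) (C(x, W) = (3 + W)*((W*x - 3*W) - 5) = (3 + W)*((-3*W + W*x) - 5) = (3 + W)*(-5 - 3*W + W*x))
10*7 + C(6, -2) = 10*7 + (-15 - 14*(-2) - 3*(-2)² + 6*(-2)² + 3*(-2)*6) = 70 + (-15 + 28 - 3*4 + 6*4 - 36) = 70 + (-15 + 28 - 12 + 24 - 36) = 70 - 11 = 59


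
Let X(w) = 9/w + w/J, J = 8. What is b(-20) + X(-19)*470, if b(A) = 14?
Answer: -100691/76 ≈ -1324.9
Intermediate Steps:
X(w) = 9/w + w/8
b(-20) + X(-19)*470 = 14 + (9/(-19) + (⅛)*(-19))*470 = 14 + (9*(-1/19) - 19/8)*470 = 14 + (-9/19 - 19/8)*470 = 14 - 433/152*470 = 14 - 101755/76 = -100691/76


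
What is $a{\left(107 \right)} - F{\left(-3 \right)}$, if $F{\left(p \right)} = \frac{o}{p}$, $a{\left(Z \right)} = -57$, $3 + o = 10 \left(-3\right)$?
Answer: $-68$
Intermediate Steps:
$o = -33$ ($o = -3 + 10 \left(-3\right) = -3 - 30 = -33$)
$F{\left(p \right)} = - \frac{33}{p}$
$a{\left(107 \right)} - F{\left(-3 \right)} = -57 - - \frac{33}{-3} = -57 - \left(-33\right) \left(- \frac{1}{3}\right) = -57 - 11 = -68$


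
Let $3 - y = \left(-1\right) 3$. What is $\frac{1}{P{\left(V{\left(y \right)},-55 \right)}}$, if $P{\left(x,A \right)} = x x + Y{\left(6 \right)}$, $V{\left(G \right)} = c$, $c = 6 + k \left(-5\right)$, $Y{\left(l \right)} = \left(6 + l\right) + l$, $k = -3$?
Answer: $\frac{1}{459} \approx 0.0021787$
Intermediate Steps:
$Y{\left(l \right)} = 6 + 2 l$
$c = 21$ ($c = 6 - -15 = 6 + 15 = 21$)
$y = 6$ ($y = 3 - \left(-1\right) 3 = 3 - -3 = 3 + 3 = 6$)
$V{\left(G \right)} = 21$
$P{\left(x,A \right)} = 18 + x^{2}$ ($P{\left(x,A \right)} = x x + \left(6 + 2 \cdot 6\right) = x^{2} + \left(6 + 12\right) = x^{2} + 18 = 18 + x^{2}$)
$\frac{1}{P{\left(V{\left(y \right)},-55 \right)}} = \frac{1}{18 + 21^{2}} = \frac{1}{18 + 441} = \frac{1}{459}$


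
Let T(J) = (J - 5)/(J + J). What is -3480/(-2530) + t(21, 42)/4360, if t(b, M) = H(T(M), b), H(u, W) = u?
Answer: 127460881/92658720 ≈ 1.3756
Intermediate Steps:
T(J) = (-5 + J)/(2*J) (T(J) = (-5 + J)/((2*J)) = (-5 + J)*(1/(2*J)) = (-5 + J)/(2*J))
t(b, M) = (-5 + M)/(2*M)
-3480/(-2530) + t(21, 42)/4360 = -3480/(-2530) + ((½)*(-5 + 42)/42)/4360 = -3480*(-1/2530) + ((½)*(1/42)*37)*(1/4360) = 348/253 + (37/84)*(1/4360) = 348/253 + 37/366240 = 127460881/92658720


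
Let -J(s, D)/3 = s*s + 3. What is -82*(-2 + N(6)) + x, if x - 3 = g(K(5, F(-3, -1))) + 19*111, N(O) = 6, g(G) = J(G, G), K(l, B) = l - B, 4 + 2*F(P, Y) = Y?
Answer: 6425/4 ≈ 1606.3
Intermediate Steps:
J(s, D) = -9 - 3*s² (J(s, D) = -3*(s*s + 3) = -3*(s² + 3) = -3*(3 + s²) = -9 - 3*s²)
F(P, Y) = -2 + Y/2
g(G) = -9 - 3*G²
x = 7737/4 (x = 3 + ((-9 - 3*(5 - (-2 + (½)*(-1)))²) + 19*111) = 3 + ((-9 - 3*(5 - (-2 - ½))²) + 2109) = 3 + ((-9 - 3*(5 - 1*(-5/2))²) + 2109) = 3 + ((-9 - 3*(5 + 5/2)²) + 2109) = 3 + ((-9 - 3*(15/2)²) + 2109) = 3 + ((-9 - 3*225/4) + 2109) = 3 + ((-9 - 675/4) + 2109) = 3 + (-711/4 + 2109) = 3 + 7725/4 = 7737/4 ≈ 1934.3)
-82*(-2 + N(6)) + x = -82*(-2 + 6) + 7737/4 = -82*4 + 7737/4 = -328 + 7737/4 = 6425/4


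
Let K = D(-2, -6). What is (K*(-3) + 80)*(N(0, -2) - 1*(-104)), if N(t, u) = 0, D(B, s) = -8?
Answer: 10816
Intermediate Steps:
K = -8
(K*(-3) + 80)*(N(0, -2) - 1*(-104)) = (-8*(-3) + 80)*(0 - 1*(-104)) = (24 + 80)*(0 + 104) = 104*104 = 10816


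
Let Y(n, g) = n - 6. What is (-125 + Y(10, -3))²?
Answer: 14641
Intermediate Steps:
Y(n, g) = -6 + n
(-125 + Y(10, -3))² = (-125 + (-6 + 10))² = (-125 + 4)² = (-121)² = 14641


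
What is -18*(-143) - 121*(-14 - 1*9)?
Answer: 5357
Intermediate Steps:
-18*(-143) - 121*(-14 - 1*9) = 2574 - 121*(-14 - 9) = 2574 - 121*(-23) = 2574 + 2783 = 5357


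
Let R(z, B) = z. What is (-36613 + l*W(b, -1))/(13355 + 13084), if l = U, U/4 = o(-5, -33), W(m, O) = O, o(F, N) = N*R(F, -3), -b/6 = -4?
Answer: -37273/26439 ≈ -1.4098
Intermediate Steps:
b = 24 (b = -6*(-4) = 24)
o(F, N) = F*N (o(F, N) = N*F = F*N)
U = 660 (U = 4*(-5*(-33)) = 4*165 = 660)
l = 660
(-36613 + l*W(b, -1))/(13355 + 13084) = (-36613 + 660*(-1))/(13355 + 13084) = (-36613 - 660)/26439 = -37273*1/26439 = -37273/26439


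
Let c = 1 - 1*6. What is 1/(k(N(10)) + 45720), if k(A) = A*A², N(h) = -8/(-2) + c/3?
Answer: 27/1234783 ≈ 2.1866e-5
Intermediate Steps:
c = -5 (c = 1 - 6 = -5)
N(h) = 7/3 (N(h) = -8/(-2) - 5/3 = -8*(-½) - 5*⅓ = 4 - 5/3 = 7/3)
k(A) = A³
1/(k(N(10)) + 45720) = 1/((7/3)³ + 45720) = 1/(343/27 + 45720) = 1/(1234783/27) = 27/1234783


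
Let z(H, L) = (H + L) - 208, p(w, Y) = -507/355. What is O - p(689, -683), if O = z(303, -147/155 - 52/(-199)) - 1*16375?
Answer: -7130299124/437999 ≈ -16279.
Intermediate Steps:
p(w, Y) = -507/355 (p(w, Y) = -507*1/355 = -507/355)
z(H, L) = -208 + H + L
O = -502177793/30845 (O = (-208 + 303 + (-147/155 - 52/(-199))) - 1*16375 = (-208 + 303 + (-147*1/155 - 52*(-1/199))) - 16375 = (-208 + 303 + (-147/155 + 52/199)) - 16375 = (-208 + 303 - 21193/30845) - 16375 = 2909082/30845 - 16375 = -502177793/30845 ≈ -16281.)
O - p(689, -683) = -502177793/30845 - 1*(-507/355) = -502177793/30845 + 507/355 = -7130299124/437999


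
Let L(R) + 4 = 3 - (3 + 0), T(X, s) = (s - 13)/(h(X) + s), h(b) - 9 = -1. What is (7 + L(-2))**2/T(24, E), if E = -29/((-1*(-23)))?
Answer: -1395/328 ≈ -4.2531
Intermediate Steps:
E = -29/23 ≈ -1.2609
h(b) = 8 (h(b) = 9 - 1 = 8)
T(X, s) = (-13 + s)/(8 + s) (T(X, s) = (s - 13)/(8 + s) = (-13 + s)/(8 + s))
L(R) = -4 (L(R) = -4 + (3 - (3 + 0)) = -4 + (3 - 1*3) = -4 + (3 - 3) = -4 + 0 = -4)
(7 + L(-2))**2/T(24, E) = (7 - 4)**2/(((-13 - 29/23)/(8 - 29/23))) = 3**2/((-328/23/(155/23))) = 9/(((23/155)*(-328/23))) = 9/(-328/155) = 9*(-155/328) = -1395/328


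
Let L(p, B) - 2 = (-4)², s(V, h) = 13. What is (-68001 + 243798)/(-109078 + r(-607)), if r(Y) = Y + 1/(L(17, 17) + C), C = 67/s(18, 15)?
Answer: -52914897/33015172 ≈ -1.6027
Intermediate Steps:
C = 67/13 ≈ 5.1538
L(p, B) = 18 (L(p, B) = 2 + (-4)² = 2 + 16 = 18)
r(Y) = 13/301 + Y (r(Y) = Y + 1/(18 + 67/13) = Y + 1/(301/13) = Y + 13/301 = 13/301 + Y)
(-68001 + 243798)/(-109078 + r(-607)) = (-68001 + 243798)/(-109078 + (13/301 - 607)) = 175797/(-109078 - 182694/301) = 175797/(-33015172/301) = 175797*(-301/33015172) = -52914897/33015172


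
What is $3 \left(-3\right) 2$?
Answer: $-18$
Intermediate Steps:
$3 \left(-3\right) 2 = \left(-9\right) 2 = -18$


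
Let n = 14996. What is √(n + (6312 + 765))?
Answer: √22073 ≈ 148.57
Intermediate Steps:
√(n + (6312 + 765)) = √(14996 + (6312 + 765)) = √(14996 + 7077) = √22073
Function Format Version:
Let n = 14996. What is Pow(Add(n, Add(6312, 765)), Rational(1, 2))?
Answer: Pow(22073, Rational(1, 2)) ≈ 148.57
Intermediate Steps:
Pow(Add(n, Add(6312, 765)), Rational(1, 2)) = Pow(Add(14996, Add(6312, 765)), Rational(1, 2)) = Pow(Add(14996, 7077), Rational(1, 2)) = Pow(22073, Rational(1, 2))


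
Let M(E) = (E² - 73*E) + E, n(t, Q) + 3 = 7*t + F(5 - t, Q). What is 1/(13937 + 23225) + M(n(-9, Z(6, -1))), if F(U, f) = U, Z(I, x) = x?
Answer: 239620577/37162 ≈ 6448.0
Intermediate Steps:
n(t, Q) = 2 + 6*t (n(t, Q) = -3 + (7*t + (5 - t)) = -3 + (5 + 6*t) = 2 + 6*t)
M(E) = E² - 72*E
1/(13937 + 23225) + M(n(-9, Z(6, -1))) = 1/(13937 + 23225) + (2 + 6*(-9))*(-72 + (2 + 6*(-9))) = 1/37162 + (2 - 54)*(-72 + (2 - 54)) = 1/37162 - 52*(-72 - 52) = 1/37162 - 52*(-124) = 1/37162 + 6448 = 239620577/37162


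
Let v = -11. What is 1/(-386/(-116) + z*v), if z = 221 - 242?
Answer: 58/13591 ≈ 0.0042675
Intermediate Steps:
z = -21
1/(-386/(-116) + z*v) = 1/(-386/(-116) - 21*(-11)) = 1/(-386*(-1/116) + 231) = 1/(193/58 + 231) = 1/(13591/58) = 58/13591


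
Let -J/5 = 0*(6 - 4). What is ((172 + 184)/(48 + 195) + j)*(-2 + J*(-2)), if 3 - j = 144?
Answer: 67814/243 ≈ 279.07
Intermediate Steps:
j = -141 (j = 3 - 1*144 = 3 - 144 = -141)
J = 0 (J = -0*(6 - 4) = -0*2 = -5*0 = 0)
((172 + 184)/(48 + 195) + j)*(-2 + J*(-2)) = ((172 + 184)/(48 + 195) - 141)*(-2 + 0*(-2)) = (356/243 - 141)*(-2 + 0) = (356*(1/243) - 141)*(-2) = (356/243 - 141)*(-2) = -33907/243*(-2) = 67814/243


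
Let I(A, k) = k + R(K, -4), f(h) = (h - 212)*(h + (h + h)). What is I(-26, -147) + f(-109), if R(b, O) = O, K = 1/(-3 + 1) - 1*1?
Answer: 104816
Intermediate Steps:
K = -3/2 (K = 1/(-2) - 1 = -½ - 1 = -3/2 ≈ -1.5000)
f(h) = 3*h*(-212 + h) (f(h) = (-212 + h)*(h + 2*h) = (-212 + h)*(3*h) = 3*h*(-212 + h))
I(A, k) = -4 + k (I(A, k) = k - 4 = -4 + k)
I(-26, -147) + f(-109) = (-4 - 147) + 3*(-109)*(-212 - 109) = -151 + 3*(-109)*(-321) = -151 + 104967 = 104816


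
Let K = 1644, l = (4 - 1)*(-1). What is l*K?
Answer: -4932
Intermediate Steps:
l = -3 (l = 3*(-1) = -3)
l*K = -3*1644 = -4932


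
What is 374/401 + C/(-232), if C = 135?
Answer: 32633/93032 ≈ 0.35077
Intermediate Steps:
374/401 + C/(-232) = 374/401 + 135/(-232) = 374*(1/401) + 135*(-1/232) = 374/401 - 135/232 = 32633/93032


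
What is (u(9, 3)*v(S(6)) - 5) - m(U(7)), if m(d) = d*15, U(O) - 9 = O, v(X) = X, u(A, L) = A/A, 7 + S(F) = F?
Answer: -246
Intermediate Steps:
S(F) = -7 + F
u(A, L) = 1
U(O) = 9 + O
m(d) = 15*d
(u(9, 3)*v(S(6)) - 5) - m(U(7)) = (1*(-7 + 6) - 5) - 15*(9 + 7) = (1*(-1) - 5) - 15*16 = (-1 - 5) - 1*240 = -6 - 240 = -246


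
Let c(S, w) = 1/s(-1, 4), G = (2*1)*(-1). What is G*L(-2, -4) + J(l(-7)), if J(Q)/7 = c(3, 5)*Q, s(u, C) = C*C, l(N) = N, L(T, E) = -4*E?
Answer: -561/16 ≈ -35.063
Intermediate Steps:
G = -2 (G = 2*(-1) = -2)
s(u, C) = C**2
c(S, w) = 1/16 (c(S, w) = 1/(4**2) = 1/16)
J(Q) = 7*Q/16 (J(Q) = 7*(Q/16) = 7*Q/16)
G*L(-2, -4) + J(l(-7)) = -(-8)*(-4) + (7/16)*(-7) = -2*16 - 49/16 = -32 - 49/16 = -561/16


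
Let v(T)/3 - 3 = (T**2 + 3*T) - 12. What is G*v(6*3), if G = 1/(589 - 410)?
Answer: 1107/179 ≈ 6.1844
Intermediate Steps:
G = 1/179 ≈ 0.0055866
v(T) = -27 + 3*T**2 + 9*T (v(T) = 9 + 3*((T**2 + 3*T) - 12) = 9 + 3*(-12 + T**2 + 3*T) = 9 + (-36 + 3*T**2 + 9*T) = -27 + 3*T**2 + 9*T)
G*v(6*3) = (-27 + 3*(6*3)**2 + 9*(6*3))/179 = (-27 + 3*18**2 + 9*18)/179 = (-27 + 3*324 + 162)/179 = (-27 + 972 + 162)/179 = (1/179)*1107 = 1107/179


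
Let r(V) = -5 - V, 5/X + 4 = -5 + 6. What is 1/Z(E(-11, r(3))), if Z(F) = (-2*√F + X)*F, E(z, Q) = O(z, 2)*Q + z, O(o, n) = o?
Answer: 15/211519 - 18*√77/211519 ≈ -0.00067582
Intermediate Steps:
X = -5/3 (X = 5/(-4 + (-5 + 6)) = 5/(-4 + 1) = 5/(-3) = 5*(-⅓) = -5/3 ≈ -1.6667)
E(z, Q) = z + Q*z (E(z, Q) = z*Q + z = Q*z + z = z + Q*z)
Z(F) = F*(-5/3 - 2*√F) (Z(F) = (-2*√F - 5/3)*F = (-5/3 - 2*√F)*F = F*(-5/3 - 2*√F))
1/Z(E(-11, r(3))) = 1/(-2*77*√77 - (-55)*(1 + (-5 - 1*3))/3) = 1/(-2*77*√77 - (-55)*(1 + (-5 - 3))/3) = 1/(-2*77*√77 - (-55)*(1 - 8)/3) = 1/(-2*77*√77 - (-55)*(-7)/3) = 1/(-154*√77 - 5/3*77) = 1/(-154*√77 - 385/3) = 1/(-385/3 - 154*√77)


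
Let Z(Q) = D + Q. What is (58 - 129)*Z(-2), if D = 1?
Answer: 71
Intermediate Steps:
Z(Q) = 1 + Q
(58 - 129)*Z(-2) = (58 - 129)*(1 - 2) = -71*(-1) = 71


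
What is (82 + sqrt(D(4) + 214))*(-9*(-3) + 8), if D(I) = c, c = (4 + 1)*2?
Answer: 2870 + 140*sqrt(14) ≈ 3393.8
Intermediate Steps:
c = 10 (c = 5*2 = 10)
D(I) = 10
(82 + sqrt(D(4) + 214))*(-9*(-3) + 8) = (82 + sqrt(10 + 214))*(-9*(-3) + 8) = (82 + sqrt(224))*(27 + 8) = (82 + 4*sqrt(14))*35 = 2870 + 140*sqrt(14)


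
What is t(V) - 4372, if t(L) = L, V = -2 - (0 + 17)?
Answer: -4391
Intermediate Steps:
V = -19 (V = -2 - 1*17 = -2 - 17 = -19)
t(V) - 4372 = -19 - 4372 = -4391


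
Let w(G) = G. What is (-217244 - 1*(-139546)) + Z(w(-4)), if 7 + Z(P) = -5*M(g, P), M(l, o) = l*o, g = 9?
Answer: -77525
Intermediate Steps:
Z(P) = -7 - 45*P
(-217244 - 1*(-139546)) + Z(w(-4)) = (-217244 - 1*(-139546)) + (-7 - 45*(-4)) = (-217244 + 139546) + (-7 + 180) = -77698 + 173 = -77525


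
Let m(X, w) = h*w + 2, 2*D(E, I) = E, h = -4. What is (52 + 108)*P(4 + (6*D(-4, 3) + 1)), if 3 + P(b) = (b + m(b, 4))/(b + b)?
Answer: -240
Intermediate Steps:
D(E, I) = E/2
m(X, w) = 2 - 4*w (m(X, w) = -4*w + 2 = 2 - 4*w)
P(b) = -3 + (-14 + b)/(2*b) (P(b) = -3 + (b + (2 - 4*4))/(b + b) = -3 + (b + (2 - 16))/((2*b)) = -3 + (b - 14)*(1/(2*b)) = -3 + (-14 + b)*(1/(2*b)) = -3 + (-14 + b)/(2*b))
(52 + 108)*P(4 + (6*D(-4, 3) + 1)) = (52 + 108)*(-5/2 - 7/(4 + (6*((½)*(-4)) + 1))) = 160*(-5/2 - 7/(4 + (6*(-2) + 1))) = 160*(-5/2 - 7/(4 + (-12 + 1))) = 160*(-5/2 - 7/(4 - 11)) = 160*(-5/2 - 7/(-7)) = 160*(-5/2 - 7*(-⅐)) = 160*(-5/2 + 1) = 160*(-3/2) = -240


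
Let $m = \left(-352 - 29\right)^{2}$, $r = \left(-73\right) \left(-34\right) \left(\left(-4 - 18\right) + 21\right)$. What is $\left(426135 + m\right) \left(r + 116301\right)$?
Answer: $65024339424$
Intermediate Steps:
$r = -2482$ ($r = 2482 \left(-22 + 21\right) = 2482 \left(-1\right) = -2482$)
$m = 145161$ ($m = \left(-352 - 29\right)^{2} = \left(-381\right)^{2} = 145161$)
$\left(426135 + m\right) \left(r + 116301\right) = \left(426135 + 145161\right) \left(-2482 + 116301\right) = 571296 \cdot 113819 = 65024339424$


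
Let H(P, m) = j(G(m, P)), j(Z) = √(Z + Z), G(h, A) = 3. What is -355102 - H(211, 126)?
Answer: -355102 - √6 ≈ -3.5510e+5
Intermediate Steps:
j(Z) = √2*√Z (j(Z) = √(2*Z) = √2*√Z)
H(P, m) = √6 (H(P, m) = √2*√3 = √6)
-355102 - H(211, 126) = -355102 - √6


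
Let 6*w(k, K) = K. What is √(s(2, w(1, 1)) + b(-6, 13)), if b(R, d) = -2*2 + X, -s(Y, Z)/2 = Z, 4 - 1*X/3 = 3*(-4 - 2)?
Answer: √555/3 ≈ 7.8528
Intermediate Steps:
X = 66 (X = 12 - 9*(-4 - 2) = 12 - 9*(-6) = 12 - 3*(-18) = 12 + 54 = 66)
w(k, K) = K/6
s(Y, Z) = -2*Z
b(R, d) = 62 (b(R, d) = -2*2 + 66 = -4 + 66 = 62)
√(s(2, w(1, 1)) + b(-6, 13)) = √(-1/3 + 62) = √(-2*⅙ + 62) = √(-⅓ + 62) = √(185/3) = √555/3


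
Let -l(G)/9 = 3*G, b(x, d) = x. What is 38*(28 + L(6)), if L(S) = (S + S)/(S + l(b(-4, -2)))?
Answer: 1068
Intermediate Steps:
l(G) = -27*G
L(S) = 2*S/(108 + S) (L(S) = (S + S)/(S - 27*(-4)) = (2*S)/(S + 108) = (2*S)/(108 + S) = 2*S/(108 + S))
38*(28 + L(6)) = 38*(28 + 2*6/(108 + 6)) = 38*(28 + 2*6/114) = 38*(28 + 2*6*(1/114)) = 38*(28 + 2/19) = 38*(534/19) = 1068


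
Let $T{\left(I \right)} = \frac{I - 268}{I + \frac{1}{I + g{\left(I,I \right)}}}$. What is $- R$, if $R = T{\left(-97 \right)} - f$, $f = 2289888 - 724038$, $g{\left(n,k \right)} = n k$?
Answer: $\frac{1414370969670}{903263} \approx 1.5658 \cdot 10^{6}$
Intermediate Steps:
$g{\left(n,k \right)} = k n$
$f = 1565850$
$T{\left(I \right)} = \frac{-268 + I}{I + \frac{1}{I + I^{2}}}$ ($T{\left(I \right)} = \frac{I - 268}{I + \frac{1}{I + I I}} = \frac{-268 + I}{I + \frac{1}{I + I^{2}}}$)
$R = - \frac{1414370969670}{903263}$ ($R = - \frac{97 \left(-268 + \left(-97\right)^{2} - -25899\right)}{1 + \left(-97\right)^{2} + \left(-97\right)^{3}} - 1565850 = - \frac{97 \left(-268 + 9409 + 25899\right)}{1 + 9409 - 912673} - 1565850 = \left(-97\right) \frac{1}{-903263} \cdot 35040 - 1565850 = \left(-97\right) \left(- \frac{1}{903263}\right) 35040 - 1565850 = \frac{3398880}{903263} - 1565850 = - \frac{1414370969670}{903263} \approx -1.5658 \cdot 10^{6}$)
$- R = \left(-1\right) \left(- \frac{1414370969670}{903263}\right) = \frac{1414370969670}{903263}$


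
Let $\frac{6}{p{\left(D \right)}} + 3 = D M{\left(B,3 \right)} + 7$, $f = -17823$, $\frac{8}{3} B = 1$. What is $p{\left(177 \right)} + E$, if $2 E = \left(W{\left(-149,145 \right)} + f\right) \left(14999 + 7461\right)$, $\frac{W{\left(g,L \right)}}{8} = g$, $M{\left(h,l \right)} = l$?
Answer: $- \frac{114243070744}{535} \approx -2.1354 \cdot 10^{8}$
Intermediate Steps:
$B = \frac{3}{8}$ ($B = \frac{3}{8} \cdot 1 = \frac{3}{8} \approx 0.375$)
$W{\left(g,L \right)} = 8 g$
$p{\left(D \right)} = \frac{6}{4 + 3 D}$ ($p{\left(D \right)} = \frac{6}{-3 + \left(D 3 + 7\right)} = \frac{6}{-3 + \left(3 D + 7\right)} = \frac{6}{-3 + \left(7 + 3 D\right)} = \frac{6}{4 + 3 D}$)
$E = -213538450$ ($E = \frac{\left(8 \left(-149\right) - 17823\right) \left(14999 + 7461\right)}{2} = \frac{\left(-1192 - 17823\right) 22460}{2} = \frac{\left(-19015\right) 22460}{2} = \frac{1}{2} \left(-427076900\right) = -213538450$)
$p{\left(177 \right)} + E = \frac{6}{4 + 3 \cdot 177} - 213538450 = \frac{6}{4 + 531} - 213538450 = \frac{6}{535} - 213538450 = - \frac{114243070744}{535}$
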